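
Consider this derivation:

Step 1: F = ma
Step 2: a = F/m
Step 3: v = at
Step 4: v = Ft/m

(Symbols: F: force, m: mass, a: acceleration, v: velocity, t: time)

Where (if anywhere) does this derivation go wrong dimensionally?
No step introduces an error — all steps are dimensionally consistent.

Step 1: F = ma → LHS [L M T^-2], RHS [L M T^-2] ✓
Step 2: a = F/m → LHS [L T^-2], RHS [L T^-2] ✓
Step 3: v = at → LHS [L T^-1], RHS [L T^-1] ✓
Step 4: v = Ft/m → LHS [L T^-1], RHS [L T^-1] ✓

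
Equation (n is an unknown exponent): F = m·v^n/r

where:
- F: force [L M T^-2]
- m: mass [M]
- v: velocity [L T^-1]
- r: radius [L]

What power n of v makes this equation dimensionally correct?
n = 2

F has dimensions [L M T^-2]; v has dimensions [L T^-1].
The rest of the RHS has dimensions [L^-1 M], so v^n must supply [L^2 T^-2].
With n = 2: m·v^2/r has dimensions [L M T^-2], matching the LHS ✓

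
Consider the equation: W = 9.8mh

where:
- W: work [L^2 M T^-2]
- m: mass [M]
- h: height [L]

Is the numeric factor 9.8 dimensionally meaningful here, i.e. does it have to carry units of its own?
Yes

W has dimensions [L^2 M T^-2], while mh alone has dimensions [L M]. For the equation to balance, the factor 9.8 must carry dimensions [L T^-2] — it is a dimensional constant (a numerical value of a physical quantity with its units suppressed), not a pure number.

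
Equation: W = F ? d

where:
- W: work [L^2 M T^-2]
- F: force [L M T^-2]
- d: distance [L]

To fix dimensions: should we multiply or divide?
multiplication (×): W = F × d

W [L^2 M T^-2]; F [L M T^-2]; d [L].
F × d → [L^2 M T^-2] ✓
F ÷ d → [M T^-2] ✗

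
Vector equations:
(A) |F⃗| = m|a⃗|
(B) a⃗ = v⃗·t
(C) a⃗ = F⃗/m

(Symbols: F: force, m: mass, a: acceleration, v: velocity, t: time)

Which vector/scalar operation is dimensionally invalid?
(B) a⃗ = v⃗·t

(A) |F⃗| = m|a⃗|: LHS [L M T^-2], RHS [L M T^-2] ✓ — magnitudes of vectors are scalars
(B) a⃗ = v⃗·t: LHS [L T^-2], RHS [L] ✗ — acceleration is velocity per time; should be v⃗/t
(C) a⃗ = F⃗/m: LHS [L T^-2], RHS [L T^-2] ✓ — force (vector) divided by mass (scalar)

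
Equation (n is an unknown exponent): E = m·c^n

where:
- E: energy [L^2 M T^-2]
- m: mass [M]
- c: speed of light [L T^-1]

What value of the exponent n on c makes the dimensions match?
n = 2

E has dimensions [L^2 M T^-2]; c has dimensions [L T^-1].
The rest of the RHS has dimensions [M], so c^n must supply [L^2 T^-2].
With n = 2: m·c^2 has dimensions [L^2 M T^-2], matching the LHS ✓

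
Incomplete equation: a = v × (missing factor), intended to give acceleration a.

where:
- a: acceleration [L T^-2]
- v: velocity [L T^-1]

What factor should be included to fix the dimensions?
1/t (inverse time), dimensions [T^-1]

a has dimensions [L T^-2] and v has dimensions [L T^-1].
The missing factor must have dimensions [L T^-2] / [L T^-1] = [T^-1], i.e. inverse time (1/t).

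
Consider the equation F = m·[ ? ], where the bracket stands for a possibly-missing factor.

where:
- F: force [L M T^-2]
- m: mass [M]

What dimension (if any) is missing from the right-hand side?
[L T^-2] — acceleration (e.g. a)

F has dimensions [L M T^-2]; m has dimensions [M].
The bracketed factor must supply [L M T^-2] / [M] = [L T^-2].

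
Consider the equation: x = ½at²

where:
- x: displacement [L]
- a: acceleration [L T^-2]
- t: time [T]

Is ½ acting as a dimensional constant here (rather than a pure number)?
No

x has dimensions [L] and at² already has dimensions [L], so the equation balances without ½ contributing any dimensions. ½ is a pure (dimensionless) number; changing or removing it would not affect dimensional consistency.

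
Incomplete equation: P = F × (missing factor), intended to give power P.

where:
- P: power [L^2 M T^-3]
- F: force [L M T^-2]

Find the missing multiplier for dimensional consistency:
v (velocity), dimensions [L T^-1]

P has dimensions [L^2 M T^-3] and F has dimensions [L M T^-2].
The missing factor must have dimensions [L^2 M T^-3] / [L M T^-2] = [L T^-1], i.e. velocity (v).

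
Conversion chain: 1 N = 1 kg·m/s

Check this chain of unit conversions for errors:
The chain is incorrect (it contains an error).

Incorrect: Newton is kg·m/s², not kg·m/s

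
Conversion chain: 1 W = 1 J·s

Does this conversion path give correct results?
The chain is incorrect (it contains an error).

Incorrect: Watt is J/s, not J·s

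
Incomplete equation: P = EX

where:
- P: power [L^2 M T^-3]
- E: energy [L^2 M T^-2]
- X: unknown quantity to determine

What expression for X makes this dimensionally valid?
X = f (inverse time / frequency (1/t)), dimensions [T^-1]

P has dimensions [L^2 M T^-3]; the rest of the RHS (E) has dimensions [L^2 M T^-2].
So X must have dimensions [T^-1] — X = f (inverse time / frequency (1/t)).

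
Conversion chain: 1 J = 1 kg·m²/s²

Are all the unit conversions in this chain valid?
The chain is correct (no errors).

Correct: Joule is defined as kg·m²/s²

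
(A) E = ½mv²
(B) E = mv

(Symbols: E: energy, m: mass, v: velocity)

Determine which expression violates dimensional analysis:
(B)

(A) E = ½mv²: LHS [L^2 M T^-2], RHS [L^2 M T^-2] ✓
(B) E = mv: LHS [L^2 M T^-2], RHS [L M T^-1] ✗

Expression (B) E = mv is dimensionally incorrect.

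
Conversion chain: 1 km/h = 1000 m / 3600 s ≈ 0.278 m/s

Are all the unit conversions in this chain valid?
The chain is correct (no errors).

Correct: 1 km = 1000 m, 1 h = 3600 s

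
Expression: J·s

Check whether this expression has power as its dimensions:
No

The expression J·s has dimensions [L^2 M T^-1], but power has dimensions [L^2 M T^-3].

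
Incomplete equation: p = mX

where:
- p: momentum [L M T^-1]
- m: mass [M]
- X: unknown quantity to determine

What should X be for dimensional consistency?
X = v (velocity), dimensions [L T^-1]

p has dimensions [L M T^-1]; the rest of the RHS (m) has dimensions [M].
So X must have dimensions [L T^-1] — X = v (velocity).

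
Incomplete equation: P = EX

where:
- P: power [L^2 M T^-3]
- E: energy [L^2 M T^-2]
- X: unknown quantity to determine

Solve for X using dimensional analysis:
X = f (inverse time / frequency (1/t)), dimensions [T^-1]

P has dimensions [L^2 M T^-3]; the rest of the RHS (E) has dimensions [L^2 M T^-2].
So X must have dimensions [T^-1] — X = f (inverse time / frequency (1/t)).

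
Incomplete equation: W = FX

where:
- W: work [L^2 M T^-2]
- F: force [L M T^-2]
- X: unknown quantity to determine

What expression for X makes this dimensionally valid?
X = d (distance), dimensions [L]

W has dimensions [L^2 M T^-2]; the rest of the RHS (F) has dimensions [L M T^-2].
So X must have dimensions [L] — X = d (distance).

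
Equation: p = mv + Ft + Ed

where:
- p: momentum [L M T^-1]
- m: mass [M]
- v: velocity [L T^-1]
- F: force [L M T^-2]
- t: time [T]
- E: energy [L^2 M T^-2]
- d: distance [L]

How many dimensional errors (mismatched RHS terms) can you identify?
1

LHS p: [L M T^-1]
- mv: [L M T^-1] ✓
- Ft: [L M T^-1] ✓
- Ed: [L^3 M T^-2] ✗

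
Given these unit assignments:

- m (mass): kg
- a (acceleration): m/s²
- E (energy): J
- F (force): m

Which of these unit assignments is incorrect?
F

The variable F (force) should have units N, not m.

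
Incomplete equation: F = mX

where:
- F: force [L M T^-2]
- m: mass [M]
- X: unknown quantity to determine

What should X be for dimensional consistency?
X = a (acceleration), dimensions [L T^-2]

F has dimensions [L M T^-2]; the rest of the RHS (m) has dimensions [M].
So X must have dimensions [L T^-2] — X = a (acceleration).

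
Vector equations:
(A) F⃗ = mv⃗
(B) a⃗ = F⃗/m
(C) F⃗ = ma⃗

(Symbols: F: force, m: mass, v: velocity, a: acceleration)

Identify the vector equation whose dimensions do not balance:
(A) F⃗ = mv⃗

(A) F⃗ = mv⃗: LHS [L M T^-2], RHS [L M T^-1] ✗ — mass times velocity is momentum, not force; should be ma⃗
(B) a⃗ = F⃗/m: LHS [L T^-2], RHS [L T^-2] ✓ — force (vector) divided by mass (scalar)
(C) F⃗ = ma⃗: LHS [L M T^-2], RHS [L M T^-2] ✓ — Force and acceleration are vectors, mass is a scalar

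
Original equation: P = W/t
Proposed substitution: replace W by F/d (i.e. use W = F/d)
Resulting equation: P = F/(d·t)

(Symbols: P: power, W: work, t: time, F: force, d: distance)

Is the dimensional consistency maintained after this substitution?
No

[W] = [L^2 M T^-2] and [F/d] = [M T^-2]. These differ, so the substitution replaces a quantity by one of different dimensions and the result P = F/(d·t) has LHS [L^2 M T^-3] vs RHS [M T^-3] — inconsistent.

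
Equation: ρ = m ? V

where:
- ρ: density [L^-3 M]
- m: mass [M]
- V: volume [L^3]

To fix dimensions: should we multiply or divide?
division (÷): ρ = m ÷ V

ρ [L^-3 M]; m [M]; V [L^3].
m × V → [L^3 M] ✗
m ÷ V → [L^-3 M] ✓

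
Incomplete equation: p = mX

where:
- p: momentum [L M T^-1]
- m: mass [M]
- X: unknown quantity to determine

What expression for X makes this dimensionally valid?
X = v (velocity), dimensions [L T^-1]

p has dimensions [L M T^-1]; the rest of the RHS (m) has dimensions [M].
So X must have dimensions [L T^-1] — X = v (velocity).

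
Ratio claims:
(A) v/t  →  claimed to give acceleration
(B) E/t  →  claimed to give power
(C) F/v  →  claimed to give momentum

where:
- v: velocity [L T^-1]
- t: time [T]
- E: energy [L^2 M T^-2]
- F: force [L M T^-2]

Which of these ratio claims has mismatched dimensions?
(C) F/v does not give momentum

(A) v/t: [L T^-2] = acceleration [L T^-2] ✓
(B) E/t: [L^2 M T^-3] = power [L^2 M T^-3] ✓
(C) F/v: [M T^-1] ≠ momentum [L M T^-1] ✗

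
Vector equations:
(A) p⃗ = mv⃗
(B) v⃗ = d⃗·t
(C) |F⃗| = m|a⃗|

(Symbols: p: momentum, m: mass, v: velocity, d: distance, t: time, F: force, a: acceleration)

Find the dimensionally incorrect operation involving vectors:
(B) v⃗ = d⃗·t

(A) p⃗ = mv⃗: LHS [L M T^-1], RHS [L M T^-1] ✓ — mass (scalar) times velocity (vector)
(B) v⃗ = d⃗·t: LHS [L T^-1], RHS [L T] ✗ — velocity is displacement per time; should be d⃗/t
(C) |F⃗| = m|a⃗|: LHS [L M T^-2], RHS [L M T^-2] ✓ — magnitudes of vectors are scalars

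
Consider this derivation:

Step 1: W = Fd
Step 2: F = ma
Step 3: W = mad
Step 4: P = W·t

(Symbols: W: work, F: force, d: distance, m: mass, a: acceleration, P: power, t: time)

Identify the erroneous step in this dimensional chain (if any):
Step 4

Step 1: W = Fd → LHS [L^2 M T^-2], RHS [L^2 M T^-2] ✓
Step 2: F = ma → LHS [L M T^-2], RHS [L M T^-2] ✓
Step 3: W = mad → LHS [L^2 M T^-2], RHS [L^2 M T^-2] ✓
Step 4: P = W·t → LHS [L^2 M T^-3], RHS [L^2 M T^-1] ✗

The first dimensional inconsistency appears in step 4: P = W·t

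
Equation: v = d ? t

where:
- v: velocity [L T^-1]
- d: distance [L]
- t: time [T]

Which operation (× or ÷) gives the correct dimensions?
division (÷): v = d ÷ t

v [L T^-1]; d [L]; t [T].
d × t → [L T] ✗
d ÷ t → [L T^-1] ✓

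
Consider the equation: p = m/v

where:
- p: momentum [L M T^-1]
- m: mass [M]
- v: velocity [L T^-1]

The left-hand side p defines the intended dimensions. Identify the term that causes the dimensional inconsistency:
The right-hand side term m/v

p has dimensions [L M T^-1], but m/v has dimensions [L^-1 M T], so the term m/v is dimensionally wrong for p.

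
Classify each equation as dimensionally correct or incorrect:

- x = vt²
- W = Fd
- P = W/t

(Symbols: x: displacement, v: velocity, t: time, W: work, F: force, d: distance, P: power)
Dimensionally correct: W = Fd, P = W/t
Dimensionally incorrect: x = vt²
Ordered (correct first, then incorrect): W = Fd, P = W/t, x = vt²

- x = vt²: LHS [L], RHS [L T] → incorrect ✗
- W = Fd: LHS [L^2 M T^-2], RHS [L^2 M T^-2] → correct ✓
- P = W/t: LHS [L^2 M T^-3], RHS [L^2 M T^-3] → correct ✓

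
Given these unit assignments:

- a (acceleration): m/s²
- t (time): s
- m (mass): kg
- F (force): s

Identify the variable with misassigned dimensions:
F

The variable F (force) should have units N, not s.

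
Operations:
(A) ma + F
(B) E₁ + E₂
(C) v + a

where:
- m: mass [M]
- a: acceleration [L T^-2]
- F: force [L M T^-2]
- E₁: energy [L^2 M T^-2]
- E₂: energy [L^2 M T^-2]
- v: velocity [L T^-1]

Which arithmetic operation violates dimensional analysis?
(C) v + a

(A) ma + F: ma [L M T^-2] and F [L M T^-2] — same dimensions ✓
(B) E₁ + E₂: E₁ [L^2 M T^-2] and E₂ [L^2 M T^-2] — same dimensions ✓
(C) v + a: v [L T^-1] and a [L T^-2] — different dimensions cannot be added/subtracted ✗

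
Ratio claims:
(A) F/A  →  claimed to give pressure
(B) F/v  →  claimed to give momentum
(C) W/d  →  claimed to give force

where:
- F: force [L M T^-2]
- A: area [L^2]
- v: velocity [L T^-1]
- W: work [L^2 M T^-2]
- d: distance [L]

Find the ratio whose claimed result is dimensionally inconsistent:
(B) F/v does not give momentum

(A) F/A: [L^-1 M T^-2] = pressure [L^-1 M T^-2] ✓
(B) F/v: [M T^-1] ≠ momentum [L M T^-1] ✗
(C) W/d: [L M T^-2] = force [L M T^-2] ✓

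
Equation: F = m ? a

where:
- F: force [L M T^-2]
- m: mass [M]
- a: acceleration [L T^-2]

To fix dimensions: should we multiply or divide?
multiplication (×): F = m × a

F [L M T^-2]; m [M]; a [L T^-2].
m × a → [L M T^-2] ✓
m ÷ a → [L^-1 M T^2] ✗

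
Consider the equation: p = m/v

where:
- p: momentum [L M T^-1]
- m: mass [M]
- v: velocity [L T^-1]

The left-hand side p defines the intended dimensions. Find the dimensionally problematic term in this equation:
The right-hand side term m/v

p has dimensions [L M T^-1], but m/v has dimensions [L^-1 M T], so the term m/v is dimensionally wrong for p.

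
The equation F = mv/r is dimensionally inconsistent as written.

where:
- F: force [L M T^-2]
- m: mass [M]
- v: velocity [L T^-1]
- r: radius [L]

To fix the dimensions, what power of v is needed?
The exponent of v should be 2: F = mv^2/r

The LHS F has dimensions [L M T^-2]; v has dimensions [L T^-1].
As written, the RHS mv/r (exponent 1 on v) has dimensions [M T^-1], which does not match.
With exponent 2, the RHS mv^2/r has dimensions [L M T^-2], matching the LHS.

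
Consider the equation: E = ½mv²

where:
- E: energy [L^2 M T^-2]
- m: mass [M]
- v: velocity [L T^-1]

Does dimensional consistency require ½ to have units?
No

E has dimensions [L^2 M T^-2] and mv² already has dimensions [L^2 M T^-2], so the equation balances without ½ contributing any dimensions. ½ is a pure (dimensionless) number; changing or removing it would not affect dimensional consistency.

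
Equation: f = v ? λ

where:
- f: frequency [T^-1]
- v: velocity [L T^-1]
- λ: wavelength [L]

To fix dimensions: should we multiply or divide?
division (÷): f = v ÷ λ

f [T^-1]; v [L T^-1]; λ [L].
v × λ → [L^2 T^-1] ✗
v ÷ λ → [T^-1] ✓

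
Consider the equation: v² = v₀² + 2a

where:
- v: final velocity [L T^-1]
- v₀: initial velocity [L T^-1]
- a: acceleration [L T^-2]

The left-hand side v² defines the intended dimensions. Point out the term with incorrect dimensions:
The term 2a

Checking each RHS term against the LHS:
- v₀²: [L^2 T^-2] — matches v² [L^2 T^-2] ✓
- 2a: [L T^-2] — does NOT match v² [L^2 T^-2] ✗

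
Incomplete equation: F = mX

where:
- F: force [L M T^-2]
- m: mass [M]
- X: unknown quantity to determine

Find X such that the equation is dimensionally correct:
X = a (acceleration), dimensions [L T^-2]

F has dimensions [L M T^-2]; the rest of the RHS (m) has dimensions [M].
So X must have dimensions [L T^-2] — X = a (acceleration).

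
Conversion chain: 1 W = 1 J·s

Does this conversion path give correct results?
The chain is incorrect (it contains an error).

Incorrect: Watt is J/s, not J·s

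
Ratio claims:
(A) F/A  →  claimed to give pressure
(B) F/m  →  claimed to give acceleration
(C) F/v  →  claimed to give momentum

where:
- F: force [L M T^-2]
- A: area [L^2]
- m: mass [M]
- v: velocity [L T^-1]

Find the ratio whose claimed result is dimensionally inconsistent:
(C) F/v does not give momentum

(A) F/A: [L^-1 M T^-2] = pressure [L^-1 M T^-2] ✓
(B) F/m: [L T^-2] = acceleration [L T^-2] ✓
(C) F/v: [M T^-1] ≠ momentum [L M T^-1] ✗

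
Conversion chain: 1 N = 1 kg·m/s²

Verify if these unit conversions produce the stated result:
The chain is correct (no errors).

Correct: Newton is defined as kg·m/s²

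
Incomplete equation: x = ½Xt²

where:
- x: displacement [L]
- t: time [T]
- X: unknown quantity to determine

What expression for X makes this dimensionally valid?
X = a (acceleration), dimensions [L T^-2]

x has dimensions [L]; the rest of the RHS (½ t²) has dimensions [T^2].
So X must have dimensions [L T^-2] — X = a (acceleration).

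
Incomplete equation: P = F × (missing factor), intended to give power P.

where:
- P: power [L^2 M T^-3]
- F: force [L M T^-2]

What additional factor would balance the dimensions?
v (velocity), dimensions [L T^-1]

P has dimensions [L^2 M T^-3] and F has dimensions [L M T^-2].
The missing factor must have dimensions [L^2 M T^-3] / [L M T^-2] = [L T^-1], i.e. velocity (v).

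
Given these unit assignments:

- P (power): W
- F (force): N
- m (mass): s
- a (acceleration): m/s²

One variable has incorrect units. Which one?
m

The variable m (mass) should have units kg, not s.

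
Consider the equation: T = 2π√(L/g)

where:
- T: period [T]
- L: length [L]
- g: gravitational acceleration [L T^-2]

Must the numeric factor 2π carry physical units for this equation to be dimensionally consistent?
No

T has dimensions [T] and √(L/g) already has dimensions [T], so the equation balances without 2π contributing any dimensions. 2π is a pure (dimensionless) number; changing or removing it would not affect dimensional consistency.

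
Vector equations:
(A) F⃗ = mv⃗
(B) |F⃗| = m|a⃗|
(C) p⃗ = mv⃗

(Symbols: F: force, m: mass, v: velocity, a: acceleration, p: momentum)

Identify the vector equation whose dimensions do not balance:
(A) F⃗ = mv⃗

(A) F⃗ = mv⃗: LHS [L M T^-2], RHS [L M T^-1] ✗ — mass times velocity is momentum, not force; should be ma⃗
(B) |F⃗| = m|a⃗|: LHS [L M T^-2], RHS [L M T^-2] ✓ — magnitudes of vectors are scalars
(C) p⃗ = mv⃗: LHS [L M T^-1], RHS [L M T^-1] ✓ — mass (scalar) times velocity (vector)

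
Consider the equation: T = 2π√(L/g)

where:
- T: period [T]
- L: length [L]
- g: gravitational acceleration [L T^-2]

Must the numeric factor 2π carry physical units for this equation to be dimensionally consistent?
No

T has dimensions [T] and √(L/g) already has dimensions [T], so the equation balances without 2π contributing any dimensions. 2π is a pure (dimensionless) number; changing or removing it would not affect dimensional consistency.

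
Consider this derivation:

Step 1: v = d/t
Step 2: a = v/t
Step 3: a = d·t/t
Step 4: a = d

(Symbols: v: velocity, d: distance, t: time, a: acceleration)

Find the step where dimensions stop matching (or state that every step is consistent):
Step 3

Step 1: v = d/t → LHS [L T^-1], RHS [L T^-1] ✓
Step 2: a = v/t → LHS [L T^-2], RHS [L T^-2] ✓
Step 3: a = d·t/t → LHS [L T^-2], RHS [L] ✗

The first dimensional inconsistency appears in step 3: a = d·t/t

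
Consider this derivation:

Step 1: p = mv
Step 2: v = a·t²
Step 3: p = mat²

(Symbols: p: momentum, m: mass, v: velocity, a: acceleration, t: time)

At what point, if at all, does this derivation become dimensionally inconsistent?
Step 2

Step 1: p = mv → LHS [L M T^-1], RHS [L M T^-1] ✓
Step 2: v = a·t² → LHS [L T^-1], RHS [L] ✗

The first dimensional inconsistency appears in step 2: v = a·t²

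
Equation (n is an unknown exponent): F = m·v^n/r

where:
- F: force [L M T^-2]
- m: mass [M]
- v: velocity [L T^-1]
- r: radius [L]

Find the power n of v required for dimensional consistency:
n = 2

F has dimensions [L M T^-2]; v has dimensions [L T^-1].
The rest of the RHS has dimensions [L^-1 M], so v^n must supply [L^2 T^-2].
With n = 2: m·v^2/r has dimensions [L M T^-2], matching the LHS ✓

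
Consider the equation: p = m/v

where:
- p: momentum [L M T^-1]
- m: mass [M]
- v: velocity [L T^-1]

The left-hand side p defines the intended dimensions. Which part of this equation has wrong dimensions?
The right-hand side term m/v

p has dimensions [L M T^-1], but m/v has dimensions [L^-1 M T], so the term m/v is dimensionally wrong for p.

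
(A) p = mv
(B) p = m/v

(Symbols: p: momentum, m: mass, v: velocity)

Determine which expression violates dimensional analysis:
(B)

(A) p = mv: LHS [L M T^-1], RHS [L M T^-1] ✓
(B) p = m/v: LHS [L M T^-1], RHS [L^-1 M T] ✗

Expression (B) p = m/v is dimensionally incorrect.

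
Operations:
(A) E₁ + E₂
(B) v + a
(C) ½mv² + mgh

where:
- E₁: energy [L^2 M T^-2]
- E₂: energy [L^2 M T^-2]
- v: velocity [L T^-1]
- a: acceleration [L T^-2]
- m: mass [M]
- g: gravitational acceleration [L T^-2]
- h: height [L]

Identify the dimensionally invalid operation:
(B) v + a

(A) E₁ + E₂: E₁ [L^2 M T^-2] and E₂ [L^2 M T^-2] — same dimensions ✓
(B) v + a: v [L T^-1] and a [L T^-2] — different dimensions cannot be added/subtracted ✗
(C) ½mv² + mgh: ½mv² [L^2 M T^-2] and mgh [L^2 M T^-2] — same dimensions ✓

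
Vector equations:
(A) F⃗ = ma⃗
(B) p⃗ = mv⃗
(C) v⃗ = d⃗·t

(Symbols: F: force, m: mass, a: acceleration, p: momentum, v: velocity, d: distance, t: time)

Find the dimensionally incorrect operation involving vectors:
(C) v⃗ = d⃗·t

(A) F⃗ = ma⃗: LHS [L M T^-2], RHS [L M T^-2] ✓ — Force and acceleration are vectors, mass is a scalar
(B) p⃗ = mv⃗: LHS [L M T^-1], RHS [L M T^-1] ✓ — mass (scalar) times velocity (vector)
(C) v⃗ = d⃗·t: LHS [L T^-1], RHS [L T] ✗ — velocity is displacement per time; should be d⃗/t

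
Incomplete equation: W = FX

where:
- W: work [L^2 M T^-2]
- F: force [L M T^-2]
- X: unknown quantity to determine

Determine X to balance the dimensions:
X = d (distance), dimensions [L]

W has dimensions [L^2 M T^-2]; the rest of the RHS (F) has dimensions [L M T^-2].
So X must have dimensions [L] — X = d (distance).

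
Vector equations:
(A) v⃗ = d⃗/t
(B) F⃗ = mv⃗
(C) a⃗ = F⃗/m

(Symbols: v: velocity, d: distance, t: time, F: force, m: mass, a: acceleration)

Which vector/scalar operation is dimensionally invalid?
(B) F⃗ = mv⃗

(A) v⃗ = d⃗/t: LHS [L T^-1], RHS [L T^-1] ✓ — displacement (vector) divided by time (scalar)
(B) F⃗ = mv⃗: LHS [L M T^-2], RHS [L M T^-1] ✗ — mass times velocity is momentum, not force; should be ma⃗
(C) a⃗ = F⃗/m: LHS [L T^-2], RHS [L T^-2] ✓ — force (vector) divided by mass (scalar)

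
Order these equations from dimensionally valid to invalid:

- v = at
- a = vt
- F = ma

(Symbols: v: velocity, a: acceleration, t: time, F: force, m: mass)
Dimensionally correct: v = at, F = ma
Dimensionally incorrect: a = vt
Ordered (correct first, then incorrect): v = at, F = ma, a = vt

- v = at: LHS [L T^-1], RHS [L T^-1] → correct ✓
- a = vt: LHS [L T^-2], RHS [L] → incorrect ✗
- F = ma: LHS [L M T^-2], RHS [L M T^-2] → correct ✓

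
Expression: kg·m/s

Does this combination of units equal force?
No

The expression kg·m/s has dimensions [L M T^-1], but force has dimensions [L M T^-2].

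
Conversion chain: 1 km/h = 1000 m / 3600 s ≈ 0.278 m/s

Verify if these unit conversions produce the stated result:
The chain is correct (no errors).

Correct: 1 km = 1000 m, 1 h = 3600 s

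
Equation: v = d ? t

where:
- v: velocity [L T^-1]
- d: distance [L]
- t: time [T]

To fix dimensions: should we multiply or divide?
division (÷): v = d ÷ t

v [L T^-1]; d [L]; t [T].
d × t → [L T] ✗
d ÷ t → [L T^-1] ✓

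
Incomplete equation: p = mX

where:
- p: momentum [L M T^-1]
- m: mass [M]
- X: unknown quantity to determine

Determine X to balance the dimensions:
X = v (velocity), dimensions [L T^-1]

p has dimensions [L M T^-1]; the rest of the RHS (m) has dimensions [M].
So X must have dimensions [L T^-1] — X = v (velocity).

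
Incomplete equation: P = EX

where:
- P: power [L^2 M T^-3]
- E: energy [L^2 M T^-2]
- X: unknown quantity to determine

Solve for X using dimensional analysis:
X = f (inverse time / frequency (1/t)), dimensions [T^-1]

P has dimensions [L^2 M T^-3]; the rest of the RHS (E) has dimensions [L^2 M T^-2].
So X must have dimensions [T^-1] — X = f (inverse time / frequency (1/t)).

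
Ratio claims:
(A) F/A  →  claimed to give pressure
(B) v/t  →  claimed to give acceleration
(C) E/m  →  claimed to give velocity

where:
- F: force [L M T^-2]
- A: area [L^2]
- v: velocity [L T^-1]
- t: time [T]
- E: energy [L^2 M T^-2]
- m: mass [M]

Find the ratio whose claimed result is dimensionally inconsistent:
(C) E/m does not give velocity

(A) F/A: [L^-1 M T^-2] = pressure [L^-1 M T^-2] ✓
(B) v/t: [L T^-2] = acceleration [L T^-2] ✓
(C) E/m: [L^2 T^-2] ≠ velocity [L T^-1] ✗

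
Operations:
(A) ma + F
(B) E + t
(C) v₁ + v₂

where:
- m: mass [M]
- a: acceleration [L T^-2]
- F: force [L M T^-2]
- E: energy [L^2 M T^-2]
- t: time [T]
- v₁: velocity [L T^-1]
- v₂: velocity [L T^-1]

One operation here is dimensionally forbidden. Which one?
(B) E + t

(A) ma + F: ma [L M T^-2] and F [L M T^-2] — same dimensions ✓
(B) E + t: E [L^2 M T^-2] and t [T] — different dimensions cannot be added/subtracted ✗
(C) v₁ + v₂: v₁ [L T^-1] and v₂ [L T^-1] — same dimensions ✓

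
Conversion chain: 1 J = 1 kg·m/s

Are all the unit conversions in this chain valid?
The chain is incorrect (it contains an error).

Incorrect: Joule is kg·m²/s², not kg·m/s (that is momentum)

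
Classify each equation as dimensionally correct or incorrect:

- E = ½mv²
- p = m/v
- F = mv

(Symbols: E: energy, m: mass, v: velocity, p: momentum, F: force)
Dimensionally correct: E = ½mv²
Dimensionally incorrect: p = m/v, F = mv
Ordered (correct first, then incorrect): E = ½mv², p = m/v, F = mv

- E = ½mv²: LHS [L^2 M T^-2], RHS [L^2 M T^-2] → correct ✓
- p = m/v: LHS [L M T^-1], RHS [L^-1 M T] → incorrect ✗
- F = mv: LHS [L M T^-2], RHS [L M T^-1] → incorrect ✗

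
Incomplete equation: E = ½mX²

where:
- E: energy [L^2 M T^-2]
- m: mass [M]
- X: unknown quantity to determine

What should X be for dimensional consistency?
X = v (velocity), dimensions [L T^-1]

E has dimensions [L^2 M T^-2]; the rest of the RHS (½m) has dimensions [M].
So X² must have dimensions [L^2 T^-2], i.e. X has dimensions [L T^-1] — X = v (velocity).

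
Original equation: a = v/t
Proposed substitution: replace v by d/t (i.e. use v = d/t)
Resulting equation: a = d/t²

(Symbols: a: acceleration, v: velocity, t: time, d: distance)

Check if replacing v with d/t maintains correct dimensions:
Yes

[v] = [L T^-1] and [d/t] = [L T^-1]. These match, so the substitution replaces a quantity by one of the same dimensions and the result a = d/t² has LHS [L T^-2] vs RHS [L T^-2] — still consistent.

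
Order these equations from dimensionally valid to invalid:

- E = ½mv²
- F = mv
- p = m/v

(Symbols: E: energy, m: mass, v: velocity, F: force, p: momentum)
Dimensionally correct: E = ½mv²
Dimensionally incorrect: F = mv, p = m/v
Ordered (correct first, then incorrect): E = ½mv², F = mv, p = m/v

- E = ½mv²: LHS [L^2 M T^-2], RHS [L^2 M T^-2] → correct ✓
- F = mv: LHS [L M T^-2], RHS [L M T^-1] → incorrect ✗
- p = m/v: LHS [L M T^-1], RHS [L^-1 M T] → incorrect ✗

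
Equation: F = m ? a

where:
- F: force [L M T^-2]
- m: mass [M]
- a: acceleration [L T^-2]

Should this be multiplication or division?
multiplication (×): F = m × a

F [L M T^-2]; m [M]; a [L T^-2].
m × a → [L M T^-2] ✓
m ÷ a → [L^-1 M T^2] ✗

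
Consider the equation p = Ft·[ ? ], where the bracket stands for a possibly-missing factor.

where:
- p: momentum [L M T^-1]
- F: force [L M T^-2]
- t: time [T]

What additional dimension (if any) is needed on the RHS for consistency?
Nothing is missing — the bracketed factor must be dimensionless.

p has dimensions [L M T^-1] and Ft already has dimensions [L M T^-1], so p = Ft is dimensionally complete.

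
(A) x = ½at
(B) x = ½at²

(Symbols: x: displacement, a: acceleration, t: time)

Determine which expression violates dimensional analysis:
(A)

(A) x = ½at: LHS [L], RHS [L T^-1] ✗
(B) x = ½at²: LHS [L], RHS [L] ✓

Expression (A) x = ½at is dimensionally incorrect.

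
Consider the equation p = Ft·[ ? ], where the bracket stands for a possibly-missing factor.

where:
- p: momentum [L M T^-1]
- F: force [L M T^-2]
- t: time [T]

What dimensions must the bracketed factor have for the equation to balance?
Nothing is missing — the bracketed factor must be dimensionless.

p has dimensions [L M T^-1] and Ft already has dimensions [L M T^-1], so p = Ft is dimensionally complete.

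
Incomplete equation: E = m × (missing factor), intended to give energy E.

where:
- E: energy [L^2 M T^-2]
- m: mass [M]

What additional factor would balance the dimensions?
v² (velocity squared), dimensions [L^2 T^-2]

E has dimensions [L^2 M T^-2] and m has dimensions [M].
The missing factor must have dimensions [L^2 M T^-2] / [M] = [L^2 T^-2], i.e. velocity squared (v²).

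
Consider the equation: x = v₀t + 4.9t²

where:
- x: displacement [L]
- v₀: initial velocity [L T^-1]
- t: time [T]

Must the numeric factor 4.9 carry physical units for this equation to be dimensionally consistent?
Yes

x has dimensions [L], while t² alone has dimensions [T^2]. For the equation to balance, the factor 4.9 must carry dimensions [L T^-2] — it is a dimensional constant (a numerical value of a physical quantity with its units suppressed), not a pure number.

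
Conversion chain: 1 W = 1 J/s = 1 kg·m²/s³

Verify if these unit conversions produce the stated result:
The chain is correct (no errors).

Correct: Watt is Joule per second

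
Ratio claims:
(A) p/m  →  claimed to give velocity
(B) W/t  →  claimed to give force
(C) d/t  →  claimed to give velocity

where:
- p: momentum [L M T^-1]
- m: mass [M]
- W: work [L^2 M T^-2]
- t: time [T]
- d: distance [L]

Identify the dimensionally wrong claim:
(B) W/t does not give force

(A) p/m: [L T^-1] = velocity [L T^-1] ✓
(B) W/t: [L^2 M T^-3] ≠ force [L M T^-2] ✗
(C) d/t: [L T^-1] = velocity [L T^-1] ✓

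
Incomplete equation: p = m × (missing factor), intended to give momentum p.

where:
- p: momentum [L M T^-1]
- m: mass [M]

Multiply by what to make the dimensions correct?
v (velocity), dimensions [L T^-1]

p has dimensions [L M T^-1] and m has dimensions [M].
The missing factor must have dimensions [L M T^-1] / [M] = [L T^-1], i.e. velocity (v).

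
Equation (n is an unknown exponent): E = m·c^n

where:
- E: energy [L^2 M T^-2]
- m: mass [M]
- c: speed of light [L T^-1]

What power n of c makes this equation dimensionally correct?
n = 2

E has dimensions [L^2 M T^-2]; c has dimensions [L T^-1].
The rest of the RHS has dimensions [M], so c^n must supply [L^2 T^-2].
With n = 2: m·c^2 has dimensions [L^2 M T^-2], matching the LHS ✓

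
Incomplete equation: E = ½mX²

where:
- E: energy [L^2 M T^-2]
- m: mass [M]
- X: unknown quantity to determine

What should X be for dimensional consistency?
X = v (velocity), dimensions [L T^-1]

E has dimensions [L^2 M T^-2]; the rest of the RHS (½m) has dimensions [M].
So X² must have dimensions [L^2 T^-2], i.e. X has dimensions [L T^-1] — X = v (velocity).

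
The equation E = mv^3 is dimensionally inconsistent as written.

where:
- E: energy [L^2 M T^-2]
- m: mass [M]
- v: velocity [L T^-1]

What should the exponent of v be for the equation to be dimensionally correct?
The exponent of v should be 2: E = mv^2

The LHS E has dimensions [L^2 M T^-2]; v has dimensions [L T^-1].
As written, the RHS mv^3 (exponent 3 on v) has dimensions [L^3 M T^-3], which does not match.
With exponent 2, the RHS mv^2 has dimensions [L^2 M T^-2], matching the LHS.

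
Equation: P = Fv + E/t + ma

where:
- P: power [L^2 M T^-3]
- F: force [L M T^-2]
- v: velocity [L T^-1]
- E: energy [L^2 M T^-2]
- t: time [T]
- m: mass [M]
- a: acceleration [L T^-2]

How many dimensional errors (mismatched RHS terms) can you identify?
1

LHS P: [L^2 M T^-3]
- Fv: [L^2 M T^-3] ✓
- E/t: [L^2 M T^-3] ✓
- ma: [L M T^-2] ✗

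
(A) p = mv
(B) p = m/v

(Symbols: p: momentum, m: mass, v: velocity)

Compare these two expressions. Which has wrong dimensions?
(B)

(A) p = mv: LHS [L M T^-1], RHS [L M T^-1] ✓
(B) p = m/v: LHS [L M T^-1], RHS [L^-1 M T] ✗

Expression (B) p = m/v is dimensionally incorrect.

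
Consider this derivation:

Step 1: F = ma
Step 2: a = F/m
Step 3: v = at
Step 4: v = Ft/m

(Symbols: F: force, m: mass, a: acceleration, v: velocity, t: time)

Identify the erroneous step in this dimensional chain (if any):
No step introduces an error — all steps are dimensionally consistent.

Step 1: F = ma → LHS [L M T^-2], RHS [L M T^-2] ✓
Step 2: a = F/m → LHS [L T^-2], RHS [L T^-2] ✓
Step 3: v = at → LHS [L T^-1], RHS [L T^-1] ✓
Step 4: v = Ft/m → LHS [L T^-1], RHS [L T^-1] ✓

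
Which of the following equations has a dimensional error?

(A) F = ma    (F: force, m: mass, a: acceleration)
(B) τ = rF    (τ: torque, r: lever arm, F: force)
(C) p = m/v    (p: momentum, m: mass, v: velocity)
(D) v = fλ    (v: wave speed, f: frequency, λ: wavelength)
(C) p = m/v

The equation (C) p = m/v is dimensionally incorrect.

LHS (p): [L M T^-1]
RHS (m/v): [L^-1 M T] ✗

The dimensions do not match. The other three equations balance.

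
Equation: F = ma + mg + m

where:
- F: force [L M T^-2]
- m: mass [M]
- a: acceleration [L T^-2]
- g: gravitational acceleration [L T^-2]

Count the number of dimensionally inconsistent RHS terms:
1

LHS F: [L M T^-2]
- ma: [L M T^-2] ✓
- mg: [L M T^-2] ✓
- m: [M] ✗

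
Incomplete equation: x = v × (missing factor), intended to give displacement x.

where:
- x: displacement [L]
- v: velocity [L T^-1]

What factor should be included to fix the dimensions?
t (time), dimensions [T]

x has dimensions [L] and v has dimensions [L T^-1].
The missing factor must have dimensions [L] / [L T^-1] = [T], i.e. time (t).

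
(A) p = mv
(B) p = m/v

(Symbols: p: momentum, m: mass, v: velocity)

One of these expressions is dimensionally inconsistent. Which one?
(B)

(A) p = mv: LHS [L M T^-1], RHS [L M T^-1] ✓
(B) p = m/v: LHS [L M T^-1], RHS [L^-1 M T] ✗

Expression (B) p = m/v is dimensionally incorrect.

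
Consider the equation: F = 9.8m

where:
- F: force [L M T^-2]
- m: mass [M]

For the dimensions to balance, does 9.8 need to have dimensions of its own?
Yes

F has dimensions [L M T^-2], while m alone has dimensions [M]. For the equation to balance, the factor 9.8 must carry dimensions [L T^-2] — it is a dimensional constant (a numerical value of a physical quantity with its units suppressed), not a pure number.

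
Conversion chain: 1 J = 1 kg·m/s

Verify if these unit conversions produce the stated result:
The chain is incorrect (it contains an error).

Incorrect: Joule is kg·m²/s², not kg·m/s (that is momentum)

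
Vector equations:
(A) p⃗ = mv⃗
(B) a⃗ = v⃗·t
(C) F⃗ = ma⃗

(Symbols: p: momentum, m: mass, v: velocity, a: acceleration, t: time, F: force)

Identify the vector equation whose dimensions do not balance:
(B) a⃗ = v⃗·t

(A) p⃗ = mv⃗: LHS [L M T^-1], RHS [L M T^-1] ✓ — mass (scalar) times velocity (vector)
(B) a⃗ = v⃗·t: LHS [L T^-2], RHS [L] ✗ — acceleration is velocity per time; should be v⃗/t
(C) F⃗ = ma⃗: LHS [L M T^-2], RHS [L M T^-2] ✓ — Force and acceleration are vectors, mass is a scalar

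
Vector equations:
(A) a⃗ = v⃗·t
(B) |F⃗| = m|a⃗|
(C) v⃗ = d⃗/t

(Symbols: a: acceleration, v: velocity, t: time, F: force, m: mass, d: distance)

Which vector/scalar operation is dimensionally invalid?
(A) a⃗ = v⃗·t

(A) a⃗ = v⃗·t: LHS [L T^-2], RHS [L] ✗ — acceleration is velocity per time; should be v⃗/t
(B) |F⃗| = m|a⃗|: LHS [L M T^-2], RHS [L M T^-2] ✓ — magnitudes of vectors are scalars
(C) v⃗ = d⃗/t: LHS [L T^-1], RHS [L T^-1] ✓ — displacement (vector) divided by time (scalar)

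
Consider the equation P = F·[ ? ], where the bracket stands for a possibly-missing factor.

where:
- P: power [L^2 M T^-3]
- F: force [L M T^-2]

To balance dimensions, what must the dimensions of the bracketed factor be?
[L T^-1] — velocity (e.g. v)

P has dimensions [L^2 M T^-3]; F has dimensions [L M T^-2].
The bracketed factor must supply [L^2 M T^-3] / [L M T^-2] = [L T^-1].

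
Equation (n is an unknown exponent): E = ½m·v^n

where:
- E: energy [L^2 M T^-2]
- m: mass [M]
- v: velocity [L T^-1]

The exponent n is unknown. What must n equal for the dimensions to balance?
n = 2

E has dimensions [L^2 M T^-2]; v has dimensions [L T^-1].
The rest of the RHS has dimensions [M], so v^n must supply [L^2 T^-2].
With n = 2: ½m·v^2 has dimensions [L^2 M T^-2], matching the LHS ✓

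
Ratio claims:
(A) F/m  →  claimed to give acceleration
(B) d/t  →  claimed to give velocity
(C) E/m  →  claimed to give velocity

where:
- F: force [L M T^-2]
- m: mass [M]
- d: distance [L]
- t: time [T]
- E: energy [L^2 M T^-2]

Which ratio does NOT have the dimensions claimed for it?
(C) E/m does not give velocity

(A) F/m: [L T^-2] = acceleration [L T^-2] ✓
(B) d/t: [L T^-1] = velocity [L T^-1] ✓
(C) E/m: [L^2 T^-2] ≠ velocity [L T^-1] ✗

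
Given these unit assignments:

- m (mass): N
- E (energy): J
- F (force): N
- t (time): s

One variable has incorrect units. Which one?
m

The variable m (mass) should have units kg, not N.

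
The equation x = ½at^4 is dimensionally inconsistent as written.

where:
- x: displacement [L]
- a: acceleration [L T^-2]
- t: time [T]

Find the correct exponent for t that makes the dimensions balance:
The exponent of t should be 2: x = ½at^2

The LHS x has dimensions [L]; t has dimensions [T].
As written, the RHS ½at^4 (exponent 4 on t) has dimensions [L T^2], which does not match.
With exponent 2, the RHS ½at^2 has dimensions [L], matching the LHS.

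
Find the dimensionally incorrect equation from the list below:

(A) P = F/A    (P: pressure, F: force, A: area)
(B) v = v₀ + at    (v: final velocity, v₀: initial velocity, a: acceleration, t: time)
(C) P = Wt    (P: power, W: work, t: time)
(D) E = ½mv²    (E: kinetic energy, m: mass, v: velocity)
(C) P = Wt

The equation (C) P = Wt is dimensionally incorrect.

LHS (P): [L^2 M T^-3]
RHS (Wt): [L^2 M T^-1] ✗

The dimensions do not match. The other three equations balance.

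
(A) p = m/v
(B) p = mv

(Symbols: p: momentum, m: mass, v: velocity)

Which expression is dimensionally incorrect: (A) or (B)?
(A)

(A) p = m/v: LHS [L M T^-1], RHS [L^-1 M T] ✗
(B) p = mv: LHS [L M T^-1], RHS [L M T^-1] ✓

Expression (A) p = m/v is dimensionally incorrect.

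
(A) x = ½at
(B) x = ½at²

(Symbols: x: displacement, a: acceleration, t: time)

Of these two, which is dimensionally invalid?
(A)

(A) x = ½at: LHS [L], RHS [L T^-1] ✗
(B) x = ½at²: LHS [L], RHS [L] ✓

Expression (A) x = ½at is dimensionally incorrect.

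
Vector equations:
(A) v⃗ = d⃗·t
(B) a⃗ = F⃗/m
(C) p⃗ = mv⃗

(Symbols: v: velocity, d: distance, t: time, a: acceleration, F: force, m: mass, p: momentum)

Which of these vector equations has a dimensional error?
(A) v⃗ = d⃗·t

(A) v⃗ = d⃗·t: LHS [L T^-1], RHS [L T] ✗ — velocity is displacement per time; should be d⃗/t
(B) a⃗ = F⃗/m: LHS [L T^-2], RHS [L T^-2] ✓ — force (vector) divided by mass (scalar)
(C) p⃗ = mv⃗: LHS [L M T^-1], RHS [L M T^-1] ✓ — mass (scalar) times velocity (vector)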